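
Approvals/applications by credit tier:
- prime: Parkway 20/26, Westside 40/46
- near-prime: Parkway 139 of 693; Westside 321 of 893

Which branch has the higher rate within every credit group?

Westside

Prime: Parkway 20/26 = 76.9%, Westside 40/46 = 87.0% → Westside
Near-prime: Parkway 139/693 = 20.1%, Westside 321/893 = 35.9% → Westside
Westside has the higher rate in both groups.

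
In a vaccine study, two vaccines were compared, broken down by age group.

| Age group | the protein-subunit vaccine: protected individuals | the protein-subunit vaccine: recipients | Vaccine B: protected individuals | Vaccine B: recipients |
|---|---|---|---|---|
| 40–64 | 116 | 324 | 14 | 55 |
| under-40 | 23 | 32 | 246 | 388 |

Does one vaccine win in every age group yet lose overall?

Yes

40–64: the protein-subunit vaccine 116/324 = 35.8%, Vaccine B 14/55 = 25.5% → the protein-subunit vaccine
Under-40: the protein-subunit vaccine 23/32 = 71.9%, Vaccine B 246/388 = 63.4% → the protein-subunit vaccine
Overall: the protein-subunit vaccine 139/356 = 39.0%, Vaccine B 260/443 = 58.7% → Vaccine B
The protein-subunit vaccine wins each age group but Vaccine B wins overall — the comparison reverses. The protein-subunit vaccine's recipients skew toward 40–64, which has a lower base rate.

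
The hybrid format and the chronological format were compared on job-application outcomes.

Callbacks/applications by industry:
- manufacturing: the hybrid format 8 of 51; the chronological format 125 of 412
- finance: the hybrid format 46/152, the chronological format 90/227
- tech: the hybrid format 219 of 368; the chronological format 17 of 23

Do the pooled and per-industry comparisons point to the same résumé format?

Manufacturing: the hybrid format 8/51 = 15.7%, the chronological format 125/412 = 30.3% → the chronological format
Finance: the hybrid format 46/152 = 30.3%, the chronological format 90/227 = 39.6% → the chronological format
Tech: the hybrid format 219/368 = 59.5%, the chronological format 17/23 = 73.9% → the chronological format
Overall: the hybrid format 273/571 = 47.8%, the chronological format 232/662 = 35.0% → the hybrid format
The chronological format wins each industry group but the hybrid format wins overall — the comparison reverses. The chronological format's applications skew toward manufacturing, which has a lower base rate.

No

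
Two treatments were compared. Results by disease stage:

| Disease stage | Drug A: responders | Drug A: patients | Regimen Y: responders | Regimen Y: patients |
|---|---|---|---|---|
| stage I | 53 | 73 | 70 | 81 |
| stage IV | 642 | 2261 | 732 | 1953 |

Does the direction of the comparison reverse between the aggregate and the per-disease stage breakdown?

Stage I: Drug A 53/73 = 72.6%, Regimen Y 70/81 = 86.4% → Regimen Y
Stage IV: Drug A 642/2261 = 28.4%, Regimen Y 732/1953 = 37.5% → Regimen Y
Overall: Drug A 695/2334 = 29.8%, Regimen Y 802/2034 = 39.4% → Regimen Y
Regimen Y wins overall and in every disease group — no reversal.

No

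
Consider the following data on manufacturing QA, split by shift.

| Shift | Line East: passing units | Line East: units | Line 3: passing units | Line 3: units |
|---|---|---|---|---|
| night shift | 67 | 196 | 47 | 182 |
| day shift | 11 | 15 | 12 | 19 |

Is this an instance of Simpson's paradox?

Night shift: Line East 67/196 = 34.2%, Line 3 47/182 = 25.8% → Line East
Day shift: Line East 11/15 = 73.3%, Line 3 12/19 = 63.2% → Line East
Overall: Line East 78/211 = 37.0%, Line 3 59/201 = 29.4% → Line East
Line East wins overall and in every shift group — no reversal.

No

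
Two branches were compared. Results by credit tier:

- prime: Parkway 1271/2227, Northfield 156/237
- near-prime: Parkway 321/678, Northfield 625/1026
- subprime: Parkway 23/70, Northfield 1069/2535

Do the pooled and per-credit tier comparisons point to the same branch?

Prime: Parkway 1271/2227 = 57.1%, Northfield 156/237 = 65.8% → Northfield
Near-prime: Parkway 321/678 = 47.3%, Northfield 625/1026 = 60.9% → Northfield
Subprime: Parkway 23/70 = 32.9%, Northfield 1069/2535 = 42.2% → Northfield
Overall: Parkway 1615/2975 = 54.3%, Northfield 1850/3798 = 48.7% → Parkway
Northfield wins each credit group but Parkway wins overall — the comparison reverses. Northfield's applications skew toward subprime, which has a lower base rate.

No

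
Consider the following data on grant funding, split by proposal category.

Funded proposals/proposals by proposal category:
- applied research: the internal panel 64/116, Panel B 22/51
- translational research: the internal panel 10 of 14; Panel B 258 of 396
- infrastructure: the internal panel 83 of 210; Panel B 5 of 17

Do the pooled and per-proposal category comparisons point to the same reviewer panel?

No

Applied research: the internal panel 64/116 = 55.2%, Panel B 22/51 = 43.1% → the internal panel
Translational research: the internal panel 10/14 = 71.4%, Panel B 258/396 = 65.2% → the internal panel
Infrastructure: the internal panel 83/210 = 39.5%, Panel B 5/17 = 29.4% → the internal panel
Overall: the internal panel 157/340 = 46.2%, Panel B 285/464 = 61.4% → Panel B
The internal panel wins each proposal group but Panel B wins overall — the comparison reverses. The internal panel's proposals skew toward infrastructure, which has a lower base rate.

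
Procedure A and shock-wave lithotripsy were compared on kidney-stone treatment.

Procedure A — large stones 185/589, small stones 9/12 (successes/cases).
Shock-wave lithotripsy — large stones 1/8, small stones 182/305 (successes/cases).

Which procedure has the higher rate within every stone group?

Large stones: Procedure A 185/589 = 31.4%, shock-wave lithotripsy 1/8 = 12.5% → Procedure A
Small stones: Procedure A 9/12 = 75.0%, shock-wave lithotripsy 182/305 = 59.7% → Procedure A
Procedure A has the higher rate in both groups.

Procedure A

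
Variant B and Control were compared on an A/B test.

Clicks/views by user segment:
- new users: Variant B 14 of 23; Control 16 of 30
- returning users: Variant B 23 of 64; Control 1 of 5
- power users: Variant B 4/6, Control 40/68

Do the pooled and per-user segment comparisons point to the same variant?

No

New users: Variant B 14/23 = 60.9%, Control 16/30 = 53.3% → Variant B
Returning users: Variant B 23/64 = 35.9%, Control 1/5 = 20.0% → Variant B
Power users: Variant B 4/6 = 66.7%, Control 40/68 = 58.8% → Variant B
Overall: Variant B 41/93 = 44.1%, Control 57/103 = 55.3% → Control
Variant B wins each user group but Control wins overall — the comparison reverses. Variant B's views skew toward returning users, which has a lower base rate.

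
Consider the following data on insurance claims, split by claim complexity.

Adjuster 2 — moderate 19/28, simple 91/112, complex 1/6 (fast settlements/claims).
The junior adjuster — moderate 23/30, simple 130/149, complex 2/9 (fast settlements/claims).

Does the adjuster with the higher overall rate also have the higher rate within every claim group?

Moderate: Adjuster 2 19/28 = 67.9%, the junior adjuster 23/30 = 76.7% → the junior adjuster
Simple: Adjuster 2 91/112 = 81.2%, the junior adjuster 130/149 = 87.2% → the junior adjuster
Complex: Adjuster 2 1/6 = 16.7%, the junior adjuster 2/9 = 22.2% → the junior adjuster
Overall: Adjuster 2 111/146 = 76.0%, the junior adjuster 155/188 = 82.4% → the junior adjuster
The junior adjuster wins overall and in every claim group — no reversal.

Yes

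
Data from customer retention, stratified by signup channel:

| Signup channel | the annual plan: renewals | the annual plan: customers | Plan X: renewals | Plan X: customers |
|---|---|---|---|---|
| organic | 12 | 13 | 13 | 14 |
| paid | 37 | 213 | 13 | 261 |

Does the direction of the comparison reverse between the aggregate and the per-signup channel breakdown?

No

Organic: the annual plan 12/13 = 92.3%, Plan X 13/14 = 92.9% → Plan X
Paid: the annual plan 37/213 = 17.4%, Plan X 13/261 = 5.0% → the annual plan
Overall: the annual plan 49/226 = 21.7%, Plan X 26/275 = 9.5% → the annual plan
Neither sweeps: the annual plan wins 1 of 2 groups, Plan X wins 1. The annual plan wins overall but not every group — no Simpson reversal.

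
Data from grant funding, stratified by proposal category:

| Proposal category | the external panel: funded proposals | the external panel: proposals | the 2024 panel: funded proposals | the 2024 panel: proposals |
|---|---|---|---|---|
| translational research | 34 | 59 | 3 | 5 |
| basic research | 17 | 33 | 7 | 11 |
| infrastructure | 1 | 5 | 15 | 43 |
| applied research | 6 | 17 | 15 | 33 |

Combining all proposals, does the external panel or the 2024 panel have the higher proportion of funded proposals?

the external panel

Translational research: the external panel 34/59 = 57.6%, the 2024 panel 3/5 = 60.0% → the 2024 panel
Basic research: the external panel 17/33 = 51.5%, the 2024 panel 7/11 = 63.6% → the 2024 panel
Infrastructure: the external panel 1/5 = 20.0%, the 2024 panel 15/43 = 34.9% → the 2024 panel
Applied research: the external panel 6/17 = 35.3%, the 2024 panel 15/33 = 45.5% → the 2024 panel
Overall: the external panel 58/114 = 50.9%, the 2024 panel 40/92 = 43.5% → the external panel
(The 2024 panel wins every proposal group but the external panel wins overall — the 2024 panel's proposals skew toward the low-rate infrastructure group.)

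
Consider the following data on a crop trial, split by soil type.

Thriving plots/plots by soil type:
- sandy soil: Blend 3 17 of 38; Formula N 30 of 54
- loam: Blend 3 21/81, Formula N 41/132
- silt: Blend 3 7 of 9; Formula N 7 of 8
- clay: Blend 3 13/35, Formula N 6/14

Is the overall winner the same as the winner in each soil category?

Yes

Sandy soil: Blend 3 17/38 = 44.7%, Formula N 30/54 = 55.6% → Formula N
Loam: Blend 3 21/81 = 25.9%, Formula N 41/132 = 31.1% → Formula N
Silt: Blend 3 7/9 = 77.8%, Formula N 7/8 = 87.5% → Formula N
Clay: Blend 3 13/35 = 37.1%, Formula N 6/14 = 42.9% → Formula N
Overall: Blend 3 58/163 = 35.6%, Formula N 84/208 = 40.4% → Formula N
Formula N wins overall and in every soil group — no reversal.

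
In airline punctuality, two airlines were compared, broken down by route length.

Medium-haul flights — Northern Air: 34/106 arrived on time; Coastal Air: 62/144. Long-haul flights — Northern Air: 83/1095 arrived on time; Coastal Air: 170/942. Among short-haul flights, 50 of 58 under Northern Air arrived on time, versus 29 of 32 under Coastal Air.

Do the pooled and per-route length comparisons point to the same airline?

Yes

Medium-haul: Northern Air 34/106 = 32.1%, Coastal Air 62/144 = 43.1% → Coastal Air
Long-haul: Northern Air 83/1095 = 7.6%, Coastal Air 170/942 = 18.0% → Coastal Air
Short-haul: Northern Air 50/58 = 86.2%, Coastal Air 29/32 = 90.6% → Coastal Air
Overall: Northern Air 167/1259 = 13.3%, Coastal Air 261/1118 = 23.3% → Coastal Air
Coastal Air wins overall and in every route group — no reversal.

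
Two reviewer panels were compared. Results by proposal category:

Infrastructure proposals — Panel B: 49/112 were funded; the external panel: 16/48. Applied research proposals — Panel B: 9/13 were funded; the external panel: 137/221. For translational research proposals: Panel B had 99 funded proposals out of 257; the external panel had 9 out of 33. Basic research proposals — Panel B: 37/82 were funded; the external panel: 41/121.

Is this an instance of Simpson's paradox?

Yes

Infrastructure: Panel B 49/112 = 43.8%, the external panel 16/48 = 33.3% → Panel B
Applied research: Panel B 9/13 = 69.2%, the external panel 137/221 = 62.0% → Panel B
Translational research: Panel B 99/257 = 38.5%, the external panel 9/33 = 27.3% → Panel B
Basic research: Panel B 37/82 = 45.1%, the external panel 41/121 = 33.9% → Panel B
Overall: Panel B 194/464 = 41.8%, the external panel 203/423 = 48.0% → the external panel
Panel B wins each proposal group but the external panel wins overall — the comparison reverses. Panel B's proposals skew toward translational research, which has a lower base rate.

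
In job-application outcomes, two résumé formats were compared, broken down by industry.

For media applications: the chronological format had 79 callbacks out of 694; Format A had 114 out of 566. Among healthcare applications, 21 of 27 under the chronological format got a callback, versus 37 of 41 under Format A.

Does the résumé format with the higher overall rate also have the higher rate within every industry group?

Media: the chronological format 79/694 = 11.4%, Format A 114/566 = 20.1% → Format A
Healthcare: the chronological format 21/27 = 77.8%, Format A 37/41 = 90.2% → Format A
Overall: the chronological format 100/721 = 13.9%, Format A 151/607 = 24.9% → Format A
Format A wins overall and in every industry group — no reversal.

Yes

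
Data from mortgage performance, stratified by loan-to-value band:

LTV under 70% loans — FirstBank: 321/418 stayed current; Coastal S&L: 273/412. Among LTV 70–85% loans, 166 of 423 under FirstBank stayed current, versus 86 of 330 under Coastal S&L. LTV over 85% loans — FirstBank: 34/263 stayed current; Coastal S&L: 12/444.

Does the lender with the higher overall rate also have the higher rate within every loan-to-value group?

LTV under 70%: FirstBank 321/418 = 76.8%, Coastal S&L 273/412 = 66.3% → FirstBank
LTV 70–85%: FirstBank 166/423 = 39.2%, Coastal S&L 86/330 = 26.1% → FirstBank
LTV over 85%: FirstBank 34/263 = 12.9%, Coastal S&L 12/444 = 2.7% → FirstBank
Overall: FirstBank 521/1104 = 47.2%, Coastal S&L 371/1186 = 31.3% → FirstBank
FirstBank wins overall and in every loan-to-value group — no reversal.

Yes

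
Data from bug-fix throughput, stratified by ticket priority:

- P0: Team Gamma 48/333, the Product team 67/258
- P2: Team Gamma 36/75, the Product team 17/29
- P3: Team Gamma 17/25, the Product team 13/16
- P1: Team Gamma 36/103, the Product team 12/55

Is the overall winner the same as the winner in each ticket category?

P0: Team Gamma 48/333 = 14.4%, the Product team 67/258 = 26.0% → the Product team
P2: Team Gamma 36/75 = 48.0%, the Product team 17/29 = 58.6% → the Product team
P3: Team Gamma 17/25 = 68.0%, the Product team 13/16 = 81.2% → the Product team
P1: Team Gamma 36/103 = 35.0%, the Product team 12/55 = 21.8% → Team Gamma
Overall: Team Gamma 137/536 = 25.6%, the Product team 109/358 = 30.4% → the Product team
Neither sweeps: Team Gamma wins 1 of 4 groups, the Product team wins 3. The Product team wins overall but not every group — no Simpson reversal.

No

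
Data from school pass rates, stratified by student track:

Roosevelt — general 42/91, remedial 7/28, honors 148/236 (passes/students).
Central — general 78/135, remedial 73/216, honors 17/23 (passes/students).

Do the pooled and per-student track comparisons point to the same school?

No

General: Roosevelt 42/91 = 46.2%, Central 78/135 = 57.8% → Central
Remedial: Roosevelt 7/28 = 25.0%, Central 73/216 = 33.8% → Central
Honors: Roosevelt 148/236 = 62.7%, Central 17/23 = 73.9% → Central
Overall: Roosevelt 197/355 = 55.5%, Central 168/374 = 44.9% → Roosevelt
Central wins each student group but Roosevelt wins overall — the comparison reverses. Central's students skew toward remedial, which has a lower base rate.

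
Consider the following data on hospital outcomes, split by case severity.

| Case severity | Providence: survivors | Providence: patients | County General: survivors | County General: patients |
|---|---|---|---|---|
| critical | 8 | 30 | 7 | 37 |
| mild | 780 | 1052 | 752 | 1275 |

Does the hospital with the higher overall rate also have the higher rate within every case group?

Yes

Critical: Providence 8/30 = 26.7%, County General 7/37 = 18.9% → Providence
Mild: Providence 780/1052 = 74.1%, County General 752/1275 = 59.0% → Providence
Overall: Providence 788/1082 = 72.8%, County General 759/1312 = 57.9% → Providence
Providence wins overall and in every case group — no reversal.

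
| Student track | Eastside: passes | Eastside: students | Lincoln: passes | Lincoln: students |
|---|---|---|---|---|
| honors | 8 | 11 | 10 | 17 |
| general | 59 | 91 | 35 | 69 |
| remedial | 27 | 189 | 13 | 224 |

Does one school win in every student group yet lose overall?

Honors: Eastside 8/11 = 72.7%, Lincoln 10/17 = 58.8% → Eastside
General: Eastside 59/91 = 64.8%, Lincoln 35/69 = 50.7% → Eastside
Remedial: Eastside 27/189 = 14.3%, Lincoln 13/224 = 5.8% → Eastside
Overall: Eastside 94/291 = 32.3%, Lincoln 58/310 = 18.7% → Eastside
Eastside wins overall and in every student group — no reversal.

No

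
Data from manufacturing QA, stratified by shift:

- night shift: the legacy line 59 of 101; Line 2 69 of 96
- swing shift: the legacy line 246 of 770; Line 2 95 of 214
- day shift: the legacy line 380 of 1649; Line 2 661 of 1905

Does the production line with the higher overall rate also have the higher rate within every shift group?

Yes

Night shift: the legacy line 59/101 = 58.4%, Line 2 69/96 = 71.9% → Line 2
Swing shift: the legacy line 246/770 = 31.9%, Line 2 95/214 = 44.4% → Line 2
Day shift: the legacy line 380/1649 = 23.0%, Line 2 661/1905 = 34.7% → Line 2
Overall: the legacy line 685/2520 = 27.2%, Line 2 825/2215 = 37.2% → Line 2
Line 2 wins overall and in every shift group — no reversal.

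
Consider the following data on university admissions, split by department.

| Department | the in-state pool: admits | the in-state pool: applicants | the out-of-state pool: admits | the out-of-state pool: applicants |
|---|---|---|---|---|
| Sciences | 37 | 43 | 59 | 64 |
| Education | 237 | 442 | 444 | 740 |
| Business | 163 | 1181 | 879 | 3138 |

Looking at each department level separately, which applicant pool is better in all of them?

the out-of-state pool

Sciences: the in-state pool 37/43 = 86.0%, the out-of-state pool 59/64 = 92.2% → the out-of-state pool
Education: the in-state pool 237/442 = 53.6%, the out-of-state pool 444/740 = 60.0% → the out-of-state pool
Business: the in-state pool 163/1181 = 13.8%, the out-of-state pool 879/3138 = 28.0% → the out-of-state pool
The out-of-state pool has the higher rate in all 3 groups.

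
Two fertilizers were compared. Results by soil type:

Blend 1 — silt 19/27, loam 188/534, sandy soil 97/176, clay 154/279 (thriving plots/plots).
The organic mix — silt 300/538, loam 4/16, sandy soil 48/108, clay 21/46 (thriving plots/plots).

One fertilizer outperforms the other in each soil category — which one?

Blend 1

Silt: Blend 1 19/27 = 70.4%, the organic mix 300/538 = 55.8% → Blend 1
Loam: Blend 1 188/534 = 35.2%, the organic mix 4/16 = 25.0% → Blend 1
Sandy soil: Blend 1 97/176 = 55.1%, the organic mix 48/108 = 44.4% → Blend 1
Clay: Blend 1 154/279 = 55.2%, the organic mix 21/46 = 45.7% → Blend 1
Blend 1 has the higher rate in all 4 groups.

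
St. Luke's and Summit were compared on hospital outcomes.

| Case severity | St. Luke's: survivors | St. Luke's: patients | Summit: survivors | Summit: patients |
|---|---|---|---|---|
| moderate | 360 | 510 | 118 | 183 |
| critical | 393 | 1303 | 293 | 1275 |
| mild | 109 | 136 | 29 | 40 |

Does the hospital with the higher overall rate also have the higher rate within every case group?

Yes

Moderate: St. Luke's 360/510 = 70.6%, Summit 118/183 = 64.5% → St. Luke's
Critical: St. Luke's 393/1303 = 30.2%, Summit 293/1275 = 23.0% → St. Luke's
Mild: St. Luke's 109/136 = 80.1%, Summit 29/40 = 72.5% → St. Luke's
Overall: St. Luke's 862/1949 = 44.2%, Summit 440/1498 = 29.4% → St. Luke's
St. Luke's wins overall and in every case group — no reversal.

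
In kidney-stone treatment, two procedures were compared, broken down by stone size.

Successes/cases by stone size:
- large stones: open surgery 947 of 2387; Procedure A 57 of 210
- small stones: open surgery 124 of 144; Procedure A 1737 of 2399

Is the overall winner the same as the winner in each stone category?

No

Large stones: open surgery 947/2387 = 39.7%, Procedure A 57/210 = 27.1% → open surgery
Small stones: open surgery 124/144 = 86.1%, Procedure A 1737/2399 = 72.4% → open surgery
Overall: open surgery 1071/2531 = 42.3%, Procedure A 1794/2609 = 68.8% → Procedure A
Open surgery wins each stone group but Procedure A wins overall — the comparison reverses. Open surgery's cases skew toward large stones, which has a lower base rate.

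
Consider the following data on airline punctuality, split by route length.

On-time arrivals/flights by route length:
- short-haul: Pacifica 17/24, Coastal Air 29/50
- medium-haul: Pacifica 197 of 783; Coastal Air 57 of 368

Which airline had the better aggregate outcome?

Short-haul: Pacifica 17/24 = 70.8%, Coastal Air 29/50 = 58.0% → Pacifica
Medium-haul: Pacifica 197/783 = 25.2%, Coastal Air 57/368 = 15.5% → Pacifica
Overall: Pacifica 214/807 = 26.5%, Coastal Air 86/418 = 20.6% → Pacifica

Pacifica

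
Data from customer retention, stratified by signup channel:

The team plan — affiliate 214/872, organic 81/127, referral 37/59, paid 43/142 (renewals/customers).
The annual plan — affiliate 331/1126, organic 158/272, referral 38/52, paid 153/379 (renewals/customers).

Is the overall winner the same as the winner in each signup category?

No

Affiliate: the team plan 214/872 = 24.5%, the annual plan 331/1126 = 29.4% → the annual plan
Organic: the team plan 81/127 = 63.8%, the annual plan 158/272 = 58.1% → the team plan
Referral: the team plan 37/59 = 62.7%, the annual plan 38/52 = 73.1% → the annual plan
Paid: the team plan 43/142 = 30.3%, the annual plan 153/379 = 40.4% → the annual plan
Overall: the team plan 375/1200 = 31.2%, the annual plan 680/1829 = 37.2% → the annual plan
Neither sweeps: the team plan wins 1 of 4 groups, the annual plan wins 3. The annual plan wins overall but not every group — no Simpson reversal.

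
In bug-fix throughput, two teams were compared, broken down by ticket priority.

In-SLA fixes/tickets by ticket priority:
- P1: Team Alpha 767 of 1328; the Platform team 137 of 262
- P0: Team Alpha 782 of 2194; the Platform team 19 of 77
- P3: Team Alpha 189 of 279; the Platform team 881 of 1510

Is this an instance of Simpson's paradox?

P1: Team Alpha 767/1328 = 57.8%, the Platform team 137/262 = 52.3% → Team Alpha
P0: Team Alpha 782/2194 = 35.6%, the Platform team 19/77 = 24.7% → Team Alpha
P3: Team Alpha 189/279 = 67.7%, the Platform team 881/1510 = 58.3% → Team Alpha
Overall: Team Alpha 1738/3801 = 45.7%, the Platform team 1037/1849 = 56.1% → the Platform team
Team Alpha wins each ticket group but the Platform team wins overall — the comparison reverses. Team Alpha's tickets skew toward P0, which has a lower base rate.

Yes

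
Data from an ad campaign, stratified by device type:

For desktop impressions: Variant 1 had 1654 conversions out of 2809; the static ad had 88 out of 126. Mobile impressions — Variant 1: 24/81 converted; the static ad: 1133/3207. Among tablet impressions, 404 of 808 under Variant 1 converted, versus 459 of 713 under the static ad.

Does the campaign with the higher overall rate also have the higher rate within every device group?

Desktop: Variant 1 1654/2809 = 58.9%, the static ad 88/126 = 69.8% → the static ad
Mobile: Variant 1 24/81 = 29.6%, the static ad 1133/3207 = 35.3% → the static ad
Tablet: Variant 1 404/808 = 50.0%, the static ad 459/713 = 64.4% → the static ad
Overall: Variant 1 2082/3698 = 56.3%, the static ad 1680/4046 = 41.5% → Variant 1
The static ad wins each device group but Variant 1 wins overall — the comparison reverses. The static ad's impressions skew toward mobile, which has a lower base rate.

No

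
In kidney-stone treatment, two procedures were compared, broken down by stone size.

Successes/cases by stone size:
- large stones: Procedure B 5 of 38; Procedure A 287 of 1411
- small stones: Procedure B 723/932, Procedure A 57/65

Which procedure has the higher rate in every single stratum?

Large stones: Procedure B 5/38 = 13.2%, Procedure A 287/1411 = 20.3% → Procedure A
Small stones: Procedure B 723/932 = 77.6%, Procedure A 57/65 = 87.7% → Procedure A
Procedure A has the higher rate in both groups.

Procedure A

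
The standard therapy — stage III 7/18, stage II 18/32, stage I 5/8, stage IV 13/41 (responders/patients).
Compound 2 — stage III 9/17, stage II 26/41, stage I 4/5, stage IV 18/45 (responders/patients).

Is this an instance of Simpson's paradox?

Stage III: the standard therapy 7/18 = 38.9%, Compound 2 9/17 = 52.9% → Compound 2
Stage II: the standard therapy 18/32 = 56.2%, Compound 2 26/41 = 63.4% → Compound 2
Stage I: the standard therapy 5/8 = 62.5%, Compound 2 4/5 = 80.0% → Compound 2
Stage IV: the standard therapy 13/41 = 31.7%, Compound 2 18/45 = 40.0% → Compound 2
Overall: the standard therapy 43/99 = 43.4%, Compound 2 57/108 = 52.8% → Compound 2
Compound 2 wins overall and in every disease group — no reversal.

No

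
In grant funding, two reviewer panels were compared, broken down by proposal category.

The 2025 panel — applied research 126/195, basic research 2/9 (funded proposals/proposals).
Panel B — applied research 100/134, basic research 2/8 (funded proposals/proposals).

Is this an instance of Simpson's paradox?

Applied research: the 2025 panel 126/195 = 64.6%, Panel B 100/134 = 74.6% → Panel B
Basic research: the 2025 panel 2/9 = 22.2%, Panel B 2/8 = 25.0% → Panel B
Overall: the 2025 panel 128/204 = 62.7%, Panel B 102/142 = 71.8% → Panel B
Panel B wins overall and in every proposal group — no reversal.

No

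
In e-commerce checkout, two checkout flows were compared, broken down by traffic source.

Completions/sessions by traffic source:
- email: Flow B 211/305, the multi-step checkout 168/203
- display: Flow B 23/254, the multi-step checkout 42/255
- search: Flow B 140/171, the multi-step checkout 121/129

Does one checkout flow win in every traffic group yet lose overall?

Email: Flow B 211/305 = 69.2%, the multi-step checkout 168/203 = 82.8% → the multi-step checkout
Display: Flow B 23/254 = 9.1%, the multi-step checkout 42/255 = 16.5% → the multi-step checkout
Search: Flow B 140/171 = 81.9%, the multi-step checkout 121/129 = 93.8% → the multi-step checkout
Overall: Flow B 374/730 = 51.2%, the multi-step checkout 331/587 = 56.4% → the multi-step checkout
The multi-step checkout wins overall and in every traffic group — no reversal.

No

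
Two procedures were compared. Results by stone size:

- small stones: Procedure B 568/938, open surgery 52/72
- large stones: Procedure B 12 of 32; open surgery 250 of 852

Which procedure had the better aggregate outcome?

Procedure B

Small stones: Procedure B 568/938 = 60.6%, open surgery 52/72 = 72.2% → open surgery
Large stones: Procedure B 12/32 = 37.5%, open surgery 250/852 = 29.3% → Procedure B
Overall: Procedure B 580/970 = 59.8%, open surgery 302/924 = 32.7% → Procedure B
(Neither sweeps every stone group, but Procedure B has the higher pooled rate.)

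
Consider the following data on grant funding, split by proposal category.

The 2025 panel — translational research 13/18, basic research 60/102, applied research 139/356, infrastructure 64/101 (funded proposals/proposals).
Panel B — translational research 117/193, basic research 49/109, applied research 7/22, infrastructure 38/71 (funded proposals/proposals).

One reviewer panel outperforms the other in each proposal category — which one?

the 2025 panel

Translational research: the 2025 panel 13/18 = 72.2%, Panel B 117/193 = 60.6% → the 2025 panel
Basic research: the 2025 panel 60/102 = 58.8%, Panel B 49/109 = 45.0% → the 2025 panel
Applied research: the 2025 panel 139/356 = 39.0%, Panel B 7/22 = 31.8% → the 2025 panel
Infrastructure: the 2025 panel 64/101 = 63.4%, Panel B 38/71 = 53.5% → the 2025 panel
The 2025 panel has the higher rate in all 4 groups.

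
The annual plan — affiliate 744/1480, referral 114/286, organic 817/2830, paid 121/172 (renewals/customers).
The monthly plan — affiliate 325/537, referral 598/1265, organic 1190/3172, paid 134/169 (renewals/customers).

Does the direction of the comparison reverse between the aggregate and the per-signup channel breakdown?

No

Affiliate: the annual plan 744/1480 = 50.3%, the monthly plan 325/537 = 60.5% → the monthly plan
Referral: the annual plan 114/286 = 39.9%, the monthly plan 598/1265 = 47.3% → the monthly plan
Organic: the annual plan 817/2830 = 28.9%, the monthly plan 1190/3172 = 37.5% → the monthly plan
Paid: the annual plan 121/172 = 70.3%, the monthly plan 134/169 = 79.3% → the monthly plan
Overall: the annual plan 1796/4768 = 37.7%, the monthly plan 2247/5143 = 43.7% → the monthly plan
The monthly plan wins overall and in every signup group — no reversal.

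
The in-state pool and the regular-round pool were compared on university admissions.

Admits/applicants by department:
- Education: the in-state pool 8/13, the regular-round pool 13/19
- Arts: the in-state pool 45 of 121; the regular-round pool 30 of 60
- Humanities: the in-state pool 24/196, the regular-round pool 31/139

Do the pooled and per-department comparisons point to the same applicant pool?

Education: the in-state pool 8/13 = 61.5%, the regular-round pool 13/19 = 68.4% → the regular-round pool
Arts: the in-state pool 45/121 = 37.2%, the regular-round pool 30/60 = 50.0% → the regular-round pool
Humanities: the in-state pool 24/196 = 12.2%, the regular-round pool 31/139 = 22.3% → the regular-round pool
Overall: the in-state pool 77/330 = 23.3%, the regular-round pool 74/218 = 33.9% → the regular-round pool
The regular-round pool wins overall and in every department group — no reversal.

Yes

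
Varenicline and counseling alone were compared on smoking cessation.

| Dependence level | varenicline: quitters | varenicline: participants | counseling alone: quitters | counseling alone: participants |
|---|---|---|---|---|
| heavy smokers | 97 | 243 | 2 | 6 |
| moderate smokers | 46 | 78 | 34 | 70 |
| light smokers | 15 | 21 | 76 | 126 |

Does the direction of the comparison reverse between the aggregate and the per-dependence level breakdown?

Heavy smokers: varenicline 97/243 = 39.9%, counseling alone 2/6 = 33.3% → varenicline
Moderate smokers: varenicline 46/78 = 59.0%, counseling alone 34/70 = 48.6% → varenicline
Light smokers: varenicline 15/21 = 71.4%, counseling alone 76/126 = 60.3% → varenicline
Overall: varenicline 158/342 = 46.2%, counseling alone 112/202 = 55.4% → counseling alone
Varenicline wins each dependence group but counseling alone wins overall — the comparison reverses. Varenicline's participants skew toward heavy smokers, which has a lower base rate.

Yes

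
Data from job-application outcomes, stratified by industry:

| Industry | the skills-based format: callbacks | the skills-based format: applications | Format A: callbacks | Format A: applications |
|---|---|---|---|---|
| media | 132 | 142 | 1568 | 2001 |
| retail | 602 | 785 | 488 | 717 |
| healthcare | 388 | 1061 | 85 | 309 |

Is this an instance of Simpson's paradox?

Yes

Media: the skills-based format 132/142 = 93.0%, Format A 1568/2001 = 78.4% → the skills-based format
Retail: the skills-based format 602/785 = 76.7%, Format A 488/717 = 68.1% → the skills-based format
Healthcare: the skills-based format 388/1061 = 36.6%, Format A 85/309 = 27.5% → the skills-based format
Overall: the skills-based format 1122/1988 = 56.4%, Format A 2141/3027 = 70.7% → Format A
The skills-based format wins each industry group but Format A wins overall — the comparison reverses. The skills-based format's applications skew toward healthcare, which has a lower base rate.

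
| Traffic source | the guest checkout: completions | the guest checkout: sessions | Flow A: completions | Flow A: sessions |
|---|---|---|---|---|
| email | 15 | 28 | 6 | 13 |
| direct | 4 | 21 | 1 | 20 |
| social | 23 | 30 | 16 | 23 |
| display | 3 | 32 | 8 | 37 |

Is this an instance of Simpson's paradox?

No

Email: the guest checkout 15/28 = 53.6%, Flow A 6/13 = 46.2% → the guest checkout
Direct: the guest checkout 4/21 = 19.0%, Flow A 1/20 = 5.0% → the guest checkout
Social: the guest checkout 23/30 = 76.7%, Flow A 16/23 = 69.6% → the guest checkout
Display: the guest checkout 3/32 = 9.4%, Flow A 8/37 = 21.6% → Flow A
Overall: the guest checkout 45/111 = 40.5%, Flow A 31/93 = 33.3% → the guest checkout
Neither sweeps: the guest checkout wins 3 of 4 groups, Flow A wins 1. The guest checkout wins overall but not every group — no Simpson reversal.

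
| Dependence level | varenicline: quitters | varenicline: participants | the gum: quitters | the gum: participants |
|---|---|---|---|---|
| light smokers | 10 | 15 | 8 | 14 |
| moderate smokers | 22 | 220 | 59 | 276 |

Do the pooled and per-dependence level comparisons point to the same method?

No

Light smokers: varenicline 10/15 = 66.7%, the gum 8/14 = 57.1% → varenicline
Moderate smokers: varenicline 22/220 = 10.0%, the gum 59/276 = 21.4% → the gum
Overall: varenicline 32/235 = 13.6%, the gum 67/290 = 23.1% → the gum
Neither sweeps: varenicline wins 1 of 2 groups, the gum wins 1. The gum wins overall but not every group — no Simpson reversal.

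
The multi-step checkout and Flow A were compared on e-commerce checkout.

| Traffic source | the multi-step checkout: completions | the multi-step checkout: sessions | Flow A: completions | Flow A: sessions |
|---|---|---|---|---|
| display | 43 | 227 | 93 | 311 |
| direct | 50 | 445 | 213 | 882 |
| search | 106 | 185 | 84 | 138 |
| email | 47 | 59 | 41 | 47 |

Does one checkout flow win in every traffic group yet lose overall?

Display: the multi-step checkout 43/227 = 18.9%, Flow A 93/311 = 29.9% → Flow A
Direct: the multi-step checkout 50/445 = 11.2%, Flow A 213/882 = 24.1% → Flow A
Search: the multi-step checkout 106/185 = 57.3%, Flow A 84/138 = 60.9% → Flow A
Email: the multi-step checkout 47/59 = 79.7%, Flow A 41/47 = 87.2% → Flow A
Overall: the multi-step checkout 246/916 = 26.9%, Flow A 431/1378 = 31.3% → Flow A
Flow A wins overall and in every traffic group — no reversal.

No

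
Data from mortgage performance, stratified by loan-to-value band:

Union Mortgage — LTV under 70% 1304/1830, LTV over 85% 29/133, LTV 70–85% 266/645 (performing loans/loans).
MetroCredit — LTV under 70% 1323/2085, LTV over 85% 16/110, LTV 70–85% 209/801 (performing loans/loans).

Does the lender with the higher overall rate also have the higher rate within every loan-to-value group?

Yes

LTV under 70%: Union Mortgage 1304/1830 = 71.3%, MetroCredit 1323/2085 = 63.5% → Union Mortgage
LTV over 85%: Union Mortgage 29/133 = 21.8%, MetroCredit 16/110 = 14.5% → Union Mortgage
LTV 70–85%: Union Mortgage 266/645 = 41.2%, MetroCredit 209/801 = 26.1% → Union Mortgage
Overall: Union Mortgage 1599/2608 = 61.3%, MetroCredit 1548/2996 = 51.7% → Union Mortgage
Union Mortgage wins overall and in every loan-to-value group — no reversal.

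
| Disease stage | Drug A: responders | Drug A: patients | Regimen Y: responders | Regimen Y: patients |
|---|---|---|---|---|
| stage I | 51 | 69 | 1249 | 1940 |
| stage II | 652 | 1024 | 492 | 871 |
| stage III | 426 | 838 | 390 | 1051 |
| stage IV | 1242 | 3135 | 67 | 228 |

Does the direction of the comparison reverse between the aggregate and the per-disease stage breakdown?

Stage I: Drug A 51/69 = 73.9%, Regimen Y 1249/1940 = 64.4% → Drug A
Stage II: Drug A 652/1024 = 63.7%, Regimen Y 492/871 = 56.5% → Drug A
Stage III: Drug A 426/838 = 50.8%, Regimen Y 390/1051 = 37.1% → Drug A
Stage IV: Drug A 1242/3135 = 39.6%, Regimen Y 67/228 = 29.4% → Drug A
Overall: Drug A 2371/5066 = 46.8%, Regimen Y 2198/4090 = 53.7% → Regimen Y
Drug A wins each disease group but Regimen Y wins overall — the comparison reverses. Drug A's patients skew toward stage IV, which has a lower base rate.

Yes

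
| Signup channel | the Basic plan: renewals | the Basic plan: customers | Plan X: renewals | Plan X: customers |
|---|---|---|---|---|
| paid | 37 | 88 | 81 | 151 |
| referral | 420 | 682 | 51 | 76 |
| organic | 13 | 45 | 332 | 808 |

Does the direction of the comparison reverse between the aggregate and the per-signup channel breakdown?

Paid: the Basic plan 37/88 = 42.0%, Plan X 81/151 = 53.6% → Plan X
Referral: the Basic plan 420/682 = 61.6%, Plan X 51/76 = 67.1% → Plan X
Organic: the Basic plan 13/45 = 28.9%, Plan X 332/808 = 41.1% → Plan X
Overall: the Basic plan 470/815 = 57.7%, Plan X 464/1035 = 44.8% → the Basic plan
Plan X wins each signup group but the Basic plan wins overall — the comparison reverses. Plan X's customers skew toward organic, which has a lower base rate.

Yes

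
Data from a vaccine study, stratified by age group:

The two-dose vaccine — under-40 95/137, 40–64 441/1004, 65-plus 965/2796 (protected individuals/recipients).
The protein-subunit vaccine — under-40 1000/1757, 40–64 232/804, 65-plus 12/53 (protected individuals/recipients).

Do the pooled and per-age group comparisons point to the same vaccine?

No

Under-40: the two-dose vaccine 95/137 = 69.3%, the protein-subunit vaccine 1000/1757 = 56.9% → the two-dose vaccine
40–64: the two-dose vaccine 441/1004 = 43.9%, the protein-subunit vaccine 232/804 = 28.9% → the two-dose vaccine
65-plus: the two-dose vaccine 965/2796 = 34.5%, the protein-subunit vaccine 12/53 = 22.6% → the two-dose vaccine
Overall: the two-dose vaccine 1501/3937 = 38.1%, the protein-subunit vaccine 1244/2614 = 47.6% → the protein-subunit vaccine
The two-dose vaccine wins each age group but the protein-subunit vaccine wins overall — the comparison reverses. The two-dose vaccine's recipients skew toward 65-plus, which has a lower base rate.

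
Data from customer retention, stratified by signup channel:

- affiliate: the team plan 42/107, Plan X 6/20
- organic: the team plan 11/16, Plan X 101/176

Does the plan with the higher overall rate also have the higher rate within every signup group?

Affiliate: the team plan 42/107 = 39.3%, Plan X 6/20 = 30.0% → the team plan
Organic: the team plan 11/16 = 68.8%, Plan X 101/176 = 57.4% → the team plan
Overall: the team plan 53/123 = 43.1%, Plan X 107/196 = 54.6% → Plan X
The team plan wins each signup group but Plan X wins overall — the comparison reverses. The team plan's customers skew toward affiliate, which has a lower base rate.

No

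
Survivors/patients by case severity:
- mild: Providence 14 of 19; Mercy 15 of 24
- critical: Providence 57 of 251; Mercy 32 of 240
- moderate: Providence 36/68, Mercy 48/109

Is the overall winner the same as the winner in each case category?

Yes

Mild: Providence 14/19 = 73.7%, Mercy 15/24 = 62.5% → Providence
Critical: Providence 57/251 = 22.7%, Mercy 32/240 = 13.3% → Providence
Moderate: Providence 36/68 = 52.9%, Mercy 48/109 = 44.0% → Providence
Overall: Providence 107/338 = 31.7%, Mercy 95/373 = 25.5% → Providence
Providence wins overall and in every case group — no reversal.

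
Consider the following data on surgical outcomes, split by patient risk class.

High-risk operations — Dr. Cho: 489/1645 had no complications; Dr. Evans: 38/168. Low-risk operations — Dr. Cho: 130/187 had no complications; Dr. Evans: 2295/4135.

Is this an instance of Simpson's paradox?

High-risk: Dr. Cho 489/1645 = 29.7%, Dr. Evans 38/168 = 22.6% → Dr. Cho
Low-risk: Dr. Cho 130/187 = 69.5%, Dr. Evans 2295/4135 = 55.5% → Dr. Cho
Overall: Dr. Cho 619/1832 = 33.8%, Dr. Evans 2333/4303 = 54.2% → Dr. Evans
Dr. Cho wins each patient risk group but Dr. Evans wins overall — the comparison reverses. Dr. Cho's operations skew toward high-risk, which has a lower base rate.

Yes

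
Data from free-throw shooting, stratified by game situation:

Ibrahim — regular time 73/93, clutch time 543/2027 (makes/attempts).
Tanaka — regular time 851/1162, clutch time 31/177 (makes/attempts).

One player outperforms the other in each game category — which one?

Regular time: Ibrahim 73/93 = 78.5%, Tanaka 851/1162 = 73.2% → Ibrahim
Clutch time: Ibrahim 543/2027 = 26.8%, Tanaka 31/177 = 17.5% → Ibrahim
Ibrahim has the higher rate in both groups.

Ibrahim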